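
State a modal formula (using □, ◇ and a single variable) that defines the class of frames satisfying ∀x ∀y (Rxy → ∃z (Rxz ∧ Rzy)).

A defining formula is □□s → □s (the C4 axiom).

□□s → □s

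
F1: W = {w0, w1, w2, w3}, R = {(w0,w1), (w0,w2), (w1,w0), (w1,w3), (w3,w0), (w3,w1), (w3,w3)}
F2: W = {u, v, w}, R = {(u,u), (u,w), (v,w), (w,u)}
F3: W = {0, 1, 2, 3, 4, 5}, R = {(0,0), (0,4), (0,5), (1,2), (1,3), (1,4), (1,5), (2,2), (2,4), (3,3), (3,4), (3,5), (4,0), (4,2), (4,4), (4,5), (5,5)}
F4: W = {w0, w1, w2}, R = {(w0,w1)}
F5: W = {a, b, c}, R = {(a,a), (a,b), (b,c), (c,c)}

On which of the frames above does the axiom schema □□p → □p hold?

F3, F5

Frame correspondent (Sahlqvist): ∀x ∀y (Rxy → ∃z (Rxz ∧ Rzy)) — i.e. density.
F1: fails — Rw0w1 but no z with Rw0z and Rzw1.
F2: fails — Rvw but no z with Rvz and Rzw.
F3: ✓.
F4: fails — Rw0w1 but no z with Rw0z and Rzw1.
F5: ✓.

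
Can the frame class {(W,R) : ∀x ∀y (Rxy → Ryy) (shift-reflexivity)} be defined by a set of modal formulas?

Definable; □(□p → p) defines it

This is a Sahlqvist condition; the T□ axiom □(□p → p) defines it.
Suppose □(□p→p) is valid. Take Rxy and set V(p)={w : Ryw}. Then at y, □p holds; since □(□p→p) at x, □p→p at y, so p at y, i.e. Ryy.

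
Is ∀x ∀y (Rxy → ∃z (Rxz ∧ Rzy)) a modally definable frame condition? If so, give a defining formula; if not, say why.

Yes — defined by □□p → □p

This is a Sahlqvist condition; the C4 axiom □□p → □p defines it.
Suppose □□p→□p is valid. Take Rxy and set V(p)={w : xR²w}. Then □□p at x, so □p at x, so p at y, i.e. ∃z(Rxz∧Rzy).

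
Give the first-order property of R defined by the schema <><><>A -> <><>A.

This is a Sahlqvist (Geach-type) schema ◇^3□^0A → □^0◇^2A.
Minimal-valuation argument: fix x; take any y with xR^3y and any z with xR^0z. Set V(A) to the set of worlds R-reachable from y in exactly 0 steps. Then □^0A holds at y, so the antecedent holds at x; validity forces ◇^2A at z, giving a w with zR^2w and yR^0w.
First-order correspondent: forall x forall y (x R^3 y -> exists w (y = w & x R^2 w)).

forall x forall y (x R^3 y -> exists w (y = w & x R^2 w))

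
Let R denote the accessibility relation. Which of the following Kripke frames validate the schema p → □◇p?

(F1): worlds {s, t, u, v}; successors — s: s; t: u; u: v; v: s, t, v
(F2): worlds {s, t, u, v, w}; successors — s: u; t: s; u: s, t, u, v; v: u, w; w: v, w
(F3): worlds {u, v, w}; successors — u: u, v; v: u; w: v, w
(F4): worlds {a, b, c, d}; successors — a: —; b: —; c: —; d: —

The schema corresponds to symmetry: ∀x ∀y (Rxy → Ryx).
(F1): fails — Ruv but not Rvu.
(F2): fails — Rut but not Rtu.
(F3): fails — Rwv but not Rvw.
(F4): holds.
Valid on: (F4).

(F4)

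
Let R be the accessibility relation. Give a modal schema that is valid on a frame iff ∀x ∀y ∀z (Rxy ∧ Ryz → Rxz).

The condition is transitivity. The 4 schema □s → □□s defines it.
Suppose □s→□□s is valid. Take Rxy, Ryz and set V(s)={w : Rxw}. Then □s at x, so □□s at x, so □s at y, so s at z, i.e. Rxz.

□s → □□s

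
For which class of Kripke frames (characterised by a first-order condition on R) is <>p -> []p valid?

partial functionality

Suppose ◇p→□p is valid. Take Rxy, Rxz and set V(p)={y}. Then ◇p at x, so □p at x, so p at z, i.e. z=y.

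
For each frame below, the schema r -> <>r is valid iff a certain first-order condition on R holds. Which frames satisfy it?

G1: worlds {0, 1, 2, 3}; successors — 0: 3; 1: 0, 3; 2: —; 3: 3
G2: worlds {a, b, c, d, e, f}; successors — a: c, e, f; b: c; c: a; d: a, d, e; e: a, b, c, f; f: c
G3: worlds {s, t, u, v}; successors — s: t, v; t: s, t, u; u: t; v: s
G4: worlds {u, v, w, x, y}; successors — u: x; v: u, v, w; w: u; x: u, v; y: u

This is the axiom for reflexivity; its first-order frame correspondent is forall x Rxx.
G1: fails — world 0 does not see itself.
G2: fails — world a does not see itself.
G3: fails — world s does not see itself.
G4: fails — world u does not see itself.

none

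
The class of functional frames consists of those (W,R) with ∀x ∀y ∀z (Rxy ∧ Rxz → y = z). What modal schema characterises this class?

This is partial functionality; the standard corresponding axiom is CD: ◇q → □q.

◇q → □q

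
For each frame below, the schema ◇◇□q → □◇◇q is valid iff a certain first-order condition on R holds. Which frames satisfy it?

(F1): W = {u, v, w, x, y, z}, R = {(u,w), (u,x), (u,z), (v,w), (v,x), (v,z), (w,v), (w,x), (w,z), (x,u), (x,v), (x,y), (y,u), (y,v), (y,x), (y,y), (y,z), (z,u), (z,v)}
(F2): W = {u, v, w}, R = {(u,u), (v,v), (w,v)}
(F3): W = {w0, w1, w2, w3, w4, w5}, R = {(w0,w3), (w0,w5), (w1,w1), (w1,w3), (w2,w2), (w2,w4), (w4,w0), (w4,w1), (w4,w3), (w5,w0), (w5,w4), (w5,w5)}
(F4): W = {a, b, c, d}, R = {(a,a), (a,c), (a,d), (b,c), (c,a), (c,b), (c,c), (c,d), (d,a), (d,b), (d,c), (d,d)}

(F2), (F4)

The schema corresponds to a generalized confluence (Geach) condition: ∀x ∀y ∀z ((xR²y ∧ xRz) → ∃w (yRw ∧ zR²w)).
(F1): fails — uR²x, uRz but no t with xRt and zR²t.
(F2): satisfies the condition.
(F3): fails — w0R²w0, w0Rw3 but no w with w0Rw and w3R²w.
(F4): satisfies the condition.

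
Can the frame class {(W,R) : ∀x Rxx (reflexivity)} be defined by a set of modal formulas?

The condition is reflexivity. A defining modal formula is □p → p.
Suppose □p→p is valid. At any x set V(p)={w : Rxw}. Then □p holds at x, so p holds at x, i.e. Rxx.

Yes, by □p → p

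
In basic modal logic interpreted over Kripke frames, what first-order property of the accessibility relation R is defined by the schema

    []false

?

□⊥ is valid iff no world has any successor (otherwise □⊥ fails at any world with one).

emptiness of R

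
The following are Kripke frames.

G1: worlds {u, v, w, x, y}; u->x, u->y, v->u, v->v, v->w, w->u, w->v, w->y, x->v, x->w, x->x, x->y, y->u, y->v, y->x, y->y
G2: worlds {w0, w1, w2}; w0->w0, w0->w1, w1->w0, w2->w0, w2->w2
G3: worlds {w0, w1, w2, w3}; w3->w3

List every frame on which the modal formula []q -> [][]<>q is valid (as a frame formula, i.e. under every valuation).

Frame correspondent (Sahlqvist): forall x forall z (x R^2 z -> exists w (xRw & zRw)) — i.e. a generalized confluence (Geach) condition.
G1: fails — uR²v but no t with uRt and vRt.
G2: holds.
G3: holds.
Valid on: G2, G3.

G2, G3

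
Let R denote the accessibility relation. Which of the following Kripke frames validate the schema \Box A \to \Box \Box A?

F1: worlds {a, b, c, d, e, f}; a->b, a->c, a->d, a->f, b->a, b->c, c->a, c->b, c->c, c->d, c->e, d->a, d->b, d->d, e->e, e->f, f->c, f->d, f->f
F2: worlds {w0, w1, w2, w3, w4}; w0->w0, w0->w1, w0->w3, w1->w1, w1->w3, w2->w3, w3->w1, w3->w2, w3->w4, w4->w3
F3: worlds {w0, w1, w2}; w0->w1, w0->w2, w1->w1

F3

Frame correspondent (Sahlqvist): \forall x \forall y \forall z (Rxy \wedge Ryz \to Rxz) — i.e. transitivity.
F1: fails — Rab and Rba but not Raa.
F2: fails — Rw3w1 and Rw1w3 but not Rw3w3.
F3: holds.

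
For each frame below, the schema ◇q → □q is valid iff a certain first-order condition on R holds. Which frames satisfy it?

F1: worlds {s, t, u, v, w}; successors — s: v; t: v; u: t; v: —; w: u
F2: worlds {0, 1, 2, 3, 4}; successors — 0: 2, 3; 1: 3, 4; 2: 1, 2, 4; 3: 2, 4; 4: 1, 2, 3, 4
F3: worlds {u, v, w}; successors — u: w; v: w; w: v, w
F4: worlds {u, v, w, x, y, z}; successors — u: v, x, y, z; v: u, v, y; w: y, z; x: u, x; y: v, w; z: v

F1

Frame correspondent (Sahlqvist): ∀x ∀y ∀z (Rxy ∧ Rxz → y = z) — i.e. partial functionality.
F1: condition met.
F2: fails — 0 sees both 2 and 3.
F3: fails — w sees both v and w.
F4: fails — u sees both v and x.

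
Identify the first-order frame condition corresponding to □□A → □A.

Density

Suppose □□A→□A is valid. Take Rxy and set V(A)={w : xR²w}. Then □□A at x, so □A at x, so A at y, i.e. ∃z(Rxz∧Rzy).
Conversely, any frame satisfying ∀x ∀y (Rxy → ∃z (Rxz ∧ Rzy)) validates the schema.
Frame condition: ∀x ∀y (Rxy → ∃z (Rxz ∧ Rzy)).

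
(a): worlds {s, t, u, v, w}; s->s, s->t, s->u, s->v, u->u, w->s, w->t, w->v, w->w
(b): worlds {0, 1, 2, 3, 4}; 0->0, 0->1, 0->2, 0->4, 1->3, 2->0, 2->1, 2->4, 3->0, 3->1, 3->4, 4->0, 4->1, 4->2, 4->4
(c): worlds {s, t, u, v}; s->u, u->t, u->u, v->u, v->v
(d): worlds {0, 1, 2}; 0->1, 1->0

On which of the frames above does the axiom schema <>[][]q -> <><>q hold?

Frame correspondent (Sahlqvist): forall x forall y (xRy -> exists w (y R^2 w & x R^2 w)) — i.e. a generalized confluence (Geach) condition.
(a): fails — sRt but no w* with tR²w* and sR²w*.
(b): condition met.
(c): fails — uRt but no w with tR²w and uR²w.
(d): fails — 0R1 but no w with 1R²w and 0R²w.

(b)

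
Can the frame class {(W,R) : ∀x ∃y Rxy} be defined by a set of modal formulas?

The condition is seriality. A defining modal formula is □q → ◇q.
Suppose □q→◇q is valid. At any x set V(q)=W. Then □q at x, so ◇q at x, so x has a successor.

Yes — defined by □q → ◇q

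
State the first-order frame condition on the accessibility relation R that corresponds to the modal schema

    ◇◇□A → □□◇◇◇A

This is a Sahlqvist (Geach-type) schema ◇^2□^1A → □^2◇^3A.
Minimal-valuation argument: fix x; take any y with xR^2y and any z with xR^2z. Set V(A) to the set of worlds R-reachable from y in exactly 1 step. Then □^1A holds at y, so the antecedent holds at x; validity forces ◇^3A at z, giving a w with zR^3w and yR^1w.
First-order correspondent: ∀x ∀y ∀z ((xR²y ∧ xR²z) → ∃w (yRw ∧ zR³w)).

∀x ∀y ∀z ((xR²y ∧ xR²z) → ∃w (yRw ∧ zR³w))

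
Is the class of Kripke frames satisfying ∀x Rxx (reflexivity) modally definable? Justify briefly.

Yes, by □r → r

Yes: it is reflexivity, defined by the T schema □r → r.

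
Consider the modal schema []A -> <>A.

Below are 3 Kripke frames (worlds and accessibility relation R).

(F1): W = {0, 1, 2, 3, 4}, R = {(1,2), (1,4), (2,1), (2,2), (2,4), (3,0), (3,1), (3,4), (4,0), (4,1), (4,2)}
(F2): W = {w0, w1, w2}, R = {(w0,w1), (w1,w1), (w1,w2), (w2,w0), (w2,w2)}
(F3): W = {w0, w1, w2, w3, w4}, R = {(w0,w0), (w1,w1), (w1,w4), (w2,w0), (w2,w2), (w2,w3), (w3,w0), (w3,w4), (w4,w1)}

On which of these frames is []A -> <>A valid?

(F2), (F3)

The schema corresponds to seriality: forall x exists y Rxy.
(F1): fails — world 0 has no successor.
(F2): ✓.
(F3): ✓.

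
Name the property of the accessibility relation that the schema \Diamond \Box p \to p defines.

This is a form of the B axiom.
It corresponds to symmetry: \forall x \forall y (Rxy \to Ryx).

symmetry: \forall x \forall y (Rxy \to Ryx)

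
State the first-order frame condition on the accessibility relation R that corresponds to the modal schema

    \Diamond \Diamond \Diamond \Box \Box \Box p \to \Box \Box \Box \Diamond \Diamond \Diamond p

\forall x \forall y \forall z ((x R^3 y \wedge x R^3 z) \to \exists w (y R^3 w \wedge z R^3 w))

This is a Sahlqvist (Geach-type) schema ◇^3□^3p → □^3◇^3p.
First-order correspondent: \forall x \forall y \forall z ((x R^3 y \wedge x R^3 z) \to \exists w (y R^3 w \wedge z R^3 w)).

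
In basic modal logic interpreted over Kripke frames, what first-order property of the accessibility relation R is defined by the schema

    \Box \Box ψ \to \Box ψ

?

This is the C4 axiom.
Its frame correspondent is density — \forall x \forall y (Rxy \to \exists z (Rxz \wedge Rzy)).

density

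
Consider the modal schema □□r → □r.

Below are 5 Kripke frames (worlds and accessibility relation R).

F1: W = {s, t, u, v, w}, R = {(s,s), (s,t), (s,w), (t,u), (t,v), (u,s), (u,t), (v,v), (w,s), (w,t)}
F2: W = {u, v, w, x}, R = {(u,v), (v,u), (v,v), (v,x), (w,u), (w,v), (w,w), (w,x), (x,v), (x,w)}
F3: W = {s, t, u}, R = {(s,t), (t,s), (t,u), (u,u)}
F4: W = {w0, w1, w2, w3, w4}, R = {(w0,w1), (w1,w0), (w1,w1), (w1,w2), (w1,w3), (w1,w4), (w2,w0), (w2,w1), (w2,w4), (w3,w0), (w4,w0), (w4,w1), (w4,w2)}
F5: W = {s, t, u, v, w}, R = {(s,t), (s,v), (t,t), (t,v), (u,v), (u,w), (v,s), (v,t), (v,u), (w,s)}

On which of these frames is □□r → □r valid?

This is the axiom for density; its first-order frame correspondent is ∀x ∀y (Rxy → ∃z (Rxz ∧ Rzy)).
F1: fails — Rtu but no z with Rtz and Rzu.
F2: satisfies the condition.
F3: fails — Rts but no z with Rtz and Rzs.
F4: fails — Rw3w0 but no z with Rw3z and Rzw0.
F5: fails — Ruv but no z with Ruz and Rzv.
Valid on: F2.

F2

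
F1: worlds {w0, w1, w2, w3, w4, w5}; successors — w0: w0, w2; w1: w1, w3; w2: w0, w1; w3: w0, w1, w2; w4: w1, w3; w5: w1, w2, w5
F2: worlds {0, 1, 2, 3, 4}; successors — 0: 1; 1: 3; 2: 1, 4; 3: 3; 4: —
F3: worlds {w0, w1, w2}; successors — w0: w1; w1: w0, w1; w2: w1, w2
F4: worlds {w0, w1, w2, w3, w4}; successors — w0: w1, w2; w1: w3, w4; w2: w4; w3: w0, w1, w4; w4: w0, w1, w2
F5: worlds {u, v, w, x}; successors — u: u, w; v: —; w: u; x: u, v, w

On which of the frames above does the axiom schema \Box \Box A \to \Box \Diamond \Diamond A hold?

F1, F3

The schema corresponds to a generalized confluence (Geach) condition: \forall x \forall z (xRz \to \exists w (x R^2 w \wedge z R^2 w)).
F1: ✓.
F2: fails — 2R4 but no w with 2R²w and 4R²w.
F3: ✓.
F4: fails — w0Rw2 but no w with w0R²w and w2R²w.
F5: fails — xRv but no t with xR²t and vR²t.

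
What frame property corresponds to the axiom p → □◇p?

Suppose p→□◇p is valid. Take Rxy and set V(p)={x}. Then p at x, so □◇p at x, so ◇p at y, so some z with Ryz has p; z=x, i.e. Ryx.
Conversely, on a frame with symmetry the schema holds at every world under every valuation.
So the correspondent is symmetry.

symmetry: ∀x ∀y (Rxy → Ryx)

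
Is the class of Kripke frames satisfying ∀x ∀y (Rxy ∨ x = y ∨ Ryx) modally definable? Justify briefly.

Any modally definable frame class is closed under disjoint unions.
Take 3 disjoint single-world reflexive frames: each is trivially connected, but their disjoint union has 3 worlds with no edge between distinct components, so it is not connected.
Hence connectedness of R is not modally definable.

Not modally definable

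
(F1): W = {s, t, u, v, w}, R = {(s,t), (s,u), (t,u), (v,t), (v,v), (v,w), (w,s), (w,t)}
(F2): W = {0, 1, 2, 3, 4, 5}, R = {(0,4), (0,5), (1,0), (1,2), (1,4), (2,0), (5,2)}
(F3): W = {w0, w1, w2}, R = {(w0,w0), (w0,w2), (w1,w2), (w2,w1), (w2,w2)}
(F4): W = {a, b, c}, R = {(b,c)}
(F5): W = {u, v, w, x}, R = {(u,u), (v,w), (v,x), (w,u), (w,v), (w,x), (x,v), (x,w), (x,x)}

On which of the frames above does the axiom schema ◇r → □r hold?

(F4)

The schema corresponds to partial functionality: ∀x ∀y ∀z (Rxy ∧ Rxz → y = z).
(F1): fails — s sees both t and u.
(F2): fails — 0 sees both 4 and 5.
(F3): fails — w0 sees both w0 and w2.
(F4): ✓.
(F5): fails — v sees both w and x.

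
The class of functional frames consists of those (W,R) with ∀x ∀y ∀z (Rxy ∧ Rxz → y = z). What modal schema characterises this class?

◇s → □s

This is partial functionality; the standard corresponding axiom is CD: ◇s → □s.
Suppose ◇s→□s is valid. Take Rxy, Rxz and set V(s)={y}. Then ◇s at x, so □s at x, so s at z, i.e. z=y.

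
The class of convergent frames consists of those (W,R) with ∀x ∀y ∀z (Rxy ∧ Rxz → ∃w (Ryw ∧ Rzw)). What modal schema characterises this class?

A defining formula is ◇□s → □◇s (the .2 axiom).
Suppose ◇□s→□◇s is valid. Take Rxy, Rxz and set V(s)={w : Ryw}. Then □s at y so ◇□s at x, so □◇s at x, so ◇s at z, giving w with Rzw and Ryw.

◇□s → □◇s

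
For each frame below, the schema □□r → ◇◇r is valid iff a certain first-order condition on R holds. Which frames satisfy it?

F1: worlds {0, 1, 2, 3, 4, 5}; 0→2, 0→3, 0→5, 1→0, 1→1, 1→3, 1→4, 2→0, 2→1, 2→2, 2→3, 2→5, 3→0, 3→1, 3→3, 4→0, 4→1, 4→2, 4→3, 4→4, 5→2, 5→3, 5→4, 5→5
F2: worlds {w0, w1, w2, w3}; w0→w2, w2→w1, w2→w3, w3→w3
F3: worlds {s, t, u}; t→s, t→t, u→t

F1

The schema corresponds to a generalized confluence (Geach) condition: ∀x ∃w (xR²w ∧ xR²w).
F1: holds.
F2: fails — at w1 but no w with w1R²w and w1R²w.
F3: fails — at s but no w with sR²w and sR²w.
Valid on: F1.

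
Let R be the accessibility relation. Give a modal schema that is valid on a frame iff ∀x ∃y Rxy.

The condition is seriality. The D schema □r → ◇r defines it.
Suppose □r→◇r is valid. At any x set V(r)=W. Then □r at x, so ◇r at x, so x has a successor.

□r → ◇r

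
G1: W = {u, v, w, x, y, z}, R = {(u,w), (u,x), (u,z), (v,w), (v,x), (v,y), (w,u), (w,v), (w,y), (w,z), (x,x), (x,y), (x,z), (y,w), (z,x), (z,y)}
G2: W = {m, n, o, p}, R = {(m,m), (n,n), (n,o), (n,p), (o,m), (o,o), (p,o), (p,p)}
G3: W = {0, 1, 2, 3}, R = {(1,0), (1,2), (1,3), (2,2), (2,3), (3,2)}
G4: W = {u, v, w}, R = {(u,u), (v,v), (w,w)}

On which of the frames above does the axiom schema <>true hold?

G1, G2, G4

The schema corresponds to seriality: forall x exists y Rxy.
G1: ✓.
G2: ✓.
G3: fails — world 0 has no successor.
G4: ✓.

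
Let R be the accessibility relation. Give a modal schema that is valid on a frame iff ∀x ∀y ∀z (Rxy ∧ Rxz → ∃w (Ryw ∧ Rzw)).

◇□r → □◇r

The condition is convergence. The .2 schema ◇□r → □◇r defines it.
Suppose ◇□r→□◇r is valid. Take Rxy, Rxz and set V(r)={w : Ryw}. Then □r at y so ◇□r at x, so □◇r at x, so ◇r at z, giving w with Rzw and Ryw.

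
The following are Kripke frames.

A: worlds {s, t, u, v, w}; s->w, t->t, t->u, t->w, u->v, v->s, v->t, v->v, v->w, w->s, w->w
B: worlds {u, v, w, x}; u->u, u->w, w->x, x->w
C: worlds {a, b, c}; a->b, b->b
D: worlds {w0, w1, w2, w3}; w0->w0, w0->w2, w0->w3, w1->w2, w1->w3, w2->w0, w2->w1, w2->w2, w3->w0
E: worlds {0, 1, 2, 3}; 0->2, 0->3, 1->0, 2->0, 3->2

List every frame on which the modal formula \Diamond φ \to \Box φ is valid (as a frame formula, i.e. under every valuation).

The schema corresponds to partial functionality: \forall x \forall y \forall z (Rxy \wedge Rxz \to y = z).
A: fails — t sees both t and u.
B: fails — u sees both u and w.
C: holds.
D: fails — w0 sees both w0 and w2.
E: fails — 0 sees both 2 and 3.
Valid on: C.

C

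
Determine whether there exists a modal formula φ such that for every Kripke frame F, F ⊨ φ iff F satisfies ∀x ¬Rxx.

Not definable by any modal formula

If a class were modally definable it would be closed under surjective bounded morphisms (Goldblatt–Thomason).
The 5-cycle (worlds a,b,c,d,e with a→b→c→d→e→a) is irreflexive, and the map sending every world to a single reflexive point • is a surjective bounded morphism (forth: every edge maps to (•,•); back: every world has a successor). So any modal formula valid on the 5-cycle is also valid on the reflexive point, which is not irreflexive.
So the class is not modally definable.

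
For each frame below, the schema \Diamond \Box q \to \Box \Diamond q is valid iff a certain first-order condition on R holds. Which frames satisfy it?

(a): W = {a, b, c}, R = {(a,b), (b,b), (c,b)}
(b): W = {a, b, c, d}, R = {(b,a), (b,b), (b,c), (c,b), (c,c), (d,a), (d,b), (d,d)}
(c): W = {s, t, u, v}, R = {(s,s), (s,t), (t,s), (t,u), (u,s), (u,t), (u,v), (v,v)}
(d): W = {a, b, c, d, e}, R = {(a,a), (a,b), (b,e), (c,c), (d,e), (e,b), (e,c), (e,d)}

Frame correspondent (Sahlqvist): \forall x \forall y \forall z (Rxy \wedge Rxz \to \exists w (Ryw \wedge Rzw)) — i.e. convergence.
(a): condition met.
(b): fails — Rbc and Rba but c and a have no common successor.
(c): fails — Ruv and Rut but v and t have no common successor.
(d): fails — Rab and Raa but b and a have no common successor.
Valid on: (a).

(a)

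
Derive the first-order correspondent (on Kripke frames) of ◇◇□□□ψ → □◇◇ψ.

This is a Sahlqvist (Geach-type) schema ◇^2□^3ψ → □^1◇^2ψ.
Minimal-valuation argument: fix x; take any y with xR^2y and any z with xR^1z. Set V(ψ) to the set of worlds R-reachable from y in exactly 3 steps. Then □^3ψ holds at y, so the antecedent holds at x; validity forces ◇^2ψ at z, giving a w with zR^2w and yR^3w.
First-order correspondent: ∀x ∀y ∀z ((xR²y ∧ xRz) → ∃w (yR³w ∧ zR²w)).

∀x ∀y ∀z ((xR²y ∧ xRz) → ∃w (yR³w ∧ zR²w))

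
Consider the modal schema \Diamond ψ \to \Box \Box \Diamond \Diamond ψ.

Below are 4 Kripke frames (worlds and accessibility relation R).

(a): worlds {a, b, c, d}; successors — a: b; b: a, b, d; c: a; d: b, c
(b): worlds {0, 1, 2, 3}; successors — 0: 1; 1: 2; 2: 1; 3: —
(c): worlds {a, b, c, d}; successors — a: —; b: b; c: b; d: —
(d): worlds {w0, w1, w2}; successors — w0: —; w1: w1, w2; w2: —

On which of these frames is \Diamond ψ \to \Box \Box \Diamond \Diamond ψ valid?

This is the axiom for a generalized confluence (Geach) condition; its first-order frame correspondent is \forall x \forall y \forall z ((xRy \wedge x R^2 z) \to \exists w (y = w \wedge z R^2 w)).
(a): fails — bRa, bR²c but no w with a=w and cR²w.
(b): fails — 0R1, 0R²2 but no w with 1=w and 2R²w.
(c): holds.
(d): fails — w1Rw1, w1R²w2 but no w with w1=w and w2R²w.
Valid on: (c).

(c)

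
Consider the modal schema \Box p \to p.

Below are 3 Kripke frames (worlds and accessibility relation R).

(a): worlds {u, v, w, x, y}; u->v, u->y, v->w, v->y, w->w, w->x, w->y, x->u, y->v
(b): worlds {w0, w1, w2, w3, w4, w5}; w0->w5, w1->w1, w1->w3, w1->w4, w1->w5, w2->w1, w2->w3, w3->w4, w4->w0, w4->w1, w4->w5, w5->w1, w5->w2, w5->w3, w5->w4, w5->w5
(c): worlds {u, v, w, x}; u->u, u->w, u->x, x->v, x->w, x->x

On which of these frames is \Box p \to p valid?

none

Frame correspondent (Sahlqvist): \forall x Rxx — i.e. reflexivity.
(a): fails — world u does not see itself.
(b): fails — world w0 does not see itself.
(c): fails — world v does not see itself.
Valid on no frame.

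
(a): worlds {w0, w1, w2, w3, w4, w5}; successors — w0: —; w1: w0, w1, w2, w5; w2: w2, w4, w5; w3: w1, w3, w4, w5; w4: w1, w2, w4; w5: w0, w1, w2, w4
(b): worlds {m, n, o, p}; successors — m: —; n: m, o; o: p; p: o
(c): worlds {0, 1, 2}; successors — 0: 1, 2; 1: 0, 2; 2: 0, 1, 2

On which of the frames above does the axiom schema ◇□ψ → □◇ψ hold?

(c)

Frame correspondent (Sahlqvist): ∀x ∀y ∀z (Rxy ∧ Rxz → ∃w (Ryw ∧ Rzw)) — i.e. convergence.
(a): fails — Rw1w5 and Rw1w0 but w5 and w0 have no common successor.
(b): fails — Rno and Rnm but o and m have no common successor.
(c): condition met.
Valid on: (c).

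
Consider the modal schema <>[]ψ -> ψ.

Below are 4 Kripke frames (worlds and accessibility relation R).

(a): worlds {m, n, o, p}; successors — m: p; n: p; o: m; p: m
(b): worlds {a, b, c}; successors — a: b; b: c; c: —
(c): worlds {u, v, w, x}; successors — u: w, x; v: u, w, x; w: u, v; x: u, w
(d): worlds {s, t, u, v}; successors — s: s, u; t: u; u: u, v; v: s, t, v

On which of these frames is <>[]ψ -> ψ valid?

The schema corresponds to symmetry: forall x forall y (Rxy -> Ryx).
(a): fails — Rom but not Rmo.
(b): fails — Rab but not Rba.
(c): fails — Rxw but not Rwx.
(d): fails — Ruv but not Rvu.

none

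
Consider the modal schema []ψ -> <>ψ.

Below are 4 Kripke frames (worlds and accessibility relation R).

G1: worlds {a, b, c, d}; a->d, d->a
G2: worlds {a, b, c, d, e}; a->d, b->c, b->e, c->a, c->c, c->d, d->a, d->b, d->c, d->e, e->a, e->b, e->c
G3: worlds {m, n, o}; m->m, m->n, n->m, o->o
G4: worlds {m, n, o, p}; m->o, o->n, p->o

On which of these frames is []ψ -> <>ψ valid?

The schema corresponds to seriality: forall x exists y Rxy.
G1: fails — world b has no successor.
G2: condition met.
G3: condition met.
G4: fails — world n has no successor.

G2, G3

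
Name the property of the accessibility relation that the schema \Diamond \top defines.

This is a form of the D axiom.
Its frame correspondent is seriality — \forall x \exists y Rxy.

seriality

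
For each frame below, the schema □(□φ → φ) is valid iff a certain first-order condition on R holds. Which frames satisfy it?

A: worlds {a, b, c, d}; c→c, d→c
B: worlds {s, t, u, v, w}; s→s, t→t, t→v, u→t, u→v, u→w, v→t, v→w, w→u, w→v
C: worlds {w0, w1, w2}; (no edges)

The schema corresponds to shift-reflexivity: ∀x ∀y (Rxy → Ryy).
A: holds.
B: fails — Ruv but not Rvv.
C: holds.

A, C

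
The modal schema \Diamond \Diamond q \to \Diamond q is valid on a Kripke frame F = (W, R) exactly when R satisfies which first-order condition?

transitivity

This schema is equivalent to the 4 axiom □q → □□q.
Its frame correspondent is transitivity — \forall x \forall y \forall z (Rxy \wedge Ryz \to Rxz).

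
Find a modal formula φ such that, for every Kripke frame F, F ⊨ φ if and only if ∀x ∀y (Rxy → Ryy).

This is shift-reflexivity; the standard corresponding axiom is T□: □(□r → r).
Suppose □(□r→r) is valid. Take Rxy and set V(r)={w : Ryw}. Then at y, □r holds; since □(□r→r) at x, □r→r at y, so r at y, i.e. Ryy.

□(□r → r)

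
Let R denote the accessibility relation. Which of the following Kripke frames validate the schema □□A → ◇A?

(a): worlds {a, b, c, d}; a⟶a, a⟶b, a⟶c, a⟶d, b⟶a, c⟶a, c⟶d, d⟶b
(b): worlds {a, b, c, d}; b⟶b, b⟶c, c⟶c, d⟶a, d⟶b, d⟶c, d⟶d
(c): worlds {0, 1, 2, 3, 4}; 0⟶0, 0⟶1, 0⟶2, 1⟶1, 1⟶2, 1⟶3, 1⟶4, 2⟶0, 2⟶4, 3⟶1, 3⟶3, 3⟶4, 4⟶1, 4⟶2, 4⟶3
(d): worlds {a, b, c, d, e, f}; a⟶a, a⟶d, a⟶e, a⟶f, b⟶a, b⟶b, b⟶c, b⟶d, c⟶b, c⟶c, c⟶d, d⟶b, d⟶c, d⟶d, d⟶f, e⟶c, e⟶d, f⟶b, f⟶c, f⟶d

This is the axiom for a generalized confluence (Geach) condition; its first-order frame correspondent is ∀x ∃w (xR²w ∧ xRw).
(a): fails — at d but no w with dR²w and dRw.
(b): fails — at a but no w with aR²w and aRw.
(c): ✓.
(d): ✓.

(c), (d)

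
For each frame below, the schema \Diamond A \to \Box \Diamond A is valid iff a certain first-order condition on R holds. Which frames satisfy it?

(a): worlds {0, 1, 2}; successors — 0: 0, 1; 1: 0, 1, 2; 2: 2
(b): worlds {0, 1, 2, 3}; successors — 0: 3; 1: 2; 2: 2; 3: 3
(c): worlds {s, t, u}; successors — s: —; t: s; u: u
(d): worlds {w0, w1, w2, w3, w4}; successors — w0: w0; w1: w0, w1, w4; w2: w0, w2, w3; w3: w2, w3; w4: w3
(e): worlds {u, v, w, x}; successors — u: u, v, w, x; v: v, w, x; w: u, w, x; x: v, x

(b)

The schema corresponds to the Euclidean property: \forall x \forall y \forall z (Rxy \wedge Rxz \to Ryz).
(a): fails — R10 and R12 but not R02.
(b): condition met.
(c): fails — Rts and Rts but not Rss.
(d): fails — Rw1w0 and Rw1w1 but not Rw0w1.
(e): fails — Ruv and Ruu but not Rvu.
Valid on: (b).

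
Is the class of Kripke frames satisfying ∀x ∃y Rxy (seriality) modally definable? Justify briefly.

Definable; □r → ◇r defines it

The condition is seriality. A defining modal formula is □r → ◇r.
Suppose □r→◇r is valid. At any x set V(r)=W. Then □r at x, so ◇r at x, so x has a successor.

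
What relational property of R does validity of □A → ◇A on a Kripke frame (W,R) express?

Suppose □A→◇A is valid. At any x set V(A)=W. Then □A at x, so ◇A at x, so x has a successor.
Conversely, on a frame with seriality the schema holds at every world under every valuation.
So the correspondent is seriality.

seriality: ∀x ∃y Rxy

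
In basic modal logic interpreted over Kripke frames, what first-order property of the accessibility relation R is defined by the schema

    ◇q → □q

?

Suppose ◇q→□q is valid. Take Rxy, Rxz and set V(q)={y}. Then ◇q at x, so □q at x, so q at z, i.e. z=y.

partial functionality: ∀x ∀y ∀z (Rxy ∧ Rxz → y = z)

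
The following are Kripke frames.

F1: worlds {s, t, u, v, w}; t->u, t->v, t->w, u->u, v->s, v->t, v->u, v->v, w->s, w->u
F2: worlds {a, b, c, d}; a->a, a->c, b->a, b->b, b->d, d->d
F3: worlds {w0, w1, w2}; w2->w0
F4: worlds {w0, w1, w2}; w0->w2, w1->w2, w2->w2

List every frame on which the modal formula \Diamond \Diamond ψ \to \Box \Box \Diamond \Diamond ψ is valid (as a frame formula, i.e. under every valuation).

F3, F4

Frame correspondent (Sahlqvist): \forall x \forall y \forall z ((x R^2 y \wedge x R^2 z) \to \exists w (y = w \wedge z R^2 w)) — i.e. a generalized confluence (Geach) condition.
F1: fails — tR²s, tR²s but no w* with s=w* and sR²w*.
F2: fails — aR²a, aR²c but no w with a=w and cR²w.
F3: holds.
F4: holds.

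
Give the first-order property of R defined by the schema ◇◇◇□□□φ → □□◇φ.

∀x ∀y ∀z ((xR³y ∧ xR²z) → ∃w (yR³w ∧ zRw))

This is a Sahlqvist (Geach-type) schema ◇^3□^3φ → □^2◇^1φ.
Minimal-valuation argument: fix x; take any y with xR^3y and any z with xR^2z. Set V(φ) to the set of worlds R-reachable from y in exactly 3 steps. Then □^3φ holds at y, so the antecedent holds at x; validity forces ◇^1φ at z, giving a w with zR^1w and yR^3w.
First-order correspondent: ∀x ∀y ∀z ((xR³y ∧ xR²z) → ∃w (yR³w ∧ zRw)).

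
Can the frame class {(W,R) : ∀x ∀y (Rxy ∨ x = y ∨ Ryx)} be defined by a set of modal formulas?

Not definable by any modal formula

Any modally definable frame class is closed under disjoint unions.
Take 4 disjoint single-world reflexive frames: each is trivially connected, but their disjoint union has 4 worlds with no edge between distinct components, so it is not connected.
So the class is not modally definable.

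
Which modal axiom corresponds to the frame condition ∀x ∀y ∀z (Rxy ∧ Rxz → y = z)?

◇p → □p

A defining formula is ◇p → □p (the CD axiom).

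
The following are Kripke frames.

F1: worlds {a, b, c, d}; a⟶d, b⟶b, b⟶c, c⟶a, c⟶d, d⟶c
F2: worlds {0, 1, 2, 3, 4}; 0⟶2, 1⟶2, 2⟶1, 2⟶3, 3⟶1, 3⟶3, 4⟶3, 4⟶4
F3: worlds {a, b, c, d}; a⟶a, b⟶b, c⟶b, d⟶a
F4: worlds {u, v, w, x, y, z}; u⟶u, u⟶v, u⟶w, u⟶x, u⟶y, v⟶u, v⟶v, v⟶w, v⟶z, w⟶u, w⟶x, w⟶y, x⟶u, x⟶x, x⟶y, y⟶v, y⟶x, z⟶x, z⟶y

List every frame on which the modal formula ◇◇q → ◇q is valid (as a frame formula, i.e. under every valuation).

This is the axiom for transitivity; its first-order frame correspondent is ∀x ∀y ∀z (Rxy ∧ Ryz → Rxz).
F1: fails — Rbc and Rcd but not Rbd.
F2: fails — R31 and R12 but not R32.
F3: satisfies the condition.
F4: fails — Ruv and Rvz but not Ruz.

F3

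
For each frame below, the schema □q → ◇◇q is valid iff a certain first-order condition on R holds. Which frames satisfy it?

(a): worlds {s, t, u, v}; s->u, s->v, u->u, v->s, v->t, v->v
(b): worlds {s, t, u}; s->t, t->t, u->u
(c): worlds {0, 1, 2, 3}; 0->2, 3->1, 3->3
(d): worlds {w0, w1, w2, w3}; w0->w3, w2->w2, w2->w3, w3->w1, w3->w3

(b)

Frame correspondent (Sahlqvist): ∀x ∃w (xRw ∧ xR²w) — i.e. a generalized confluence (Geach) condition.
(a): fails — at t but no w with tRw and tR²w.
(b): condition met.
(c): fails — at 0 but no w with 0Rw and 0R²w.
(d): fails — at w1 but no w with w1Rw and w1R²w.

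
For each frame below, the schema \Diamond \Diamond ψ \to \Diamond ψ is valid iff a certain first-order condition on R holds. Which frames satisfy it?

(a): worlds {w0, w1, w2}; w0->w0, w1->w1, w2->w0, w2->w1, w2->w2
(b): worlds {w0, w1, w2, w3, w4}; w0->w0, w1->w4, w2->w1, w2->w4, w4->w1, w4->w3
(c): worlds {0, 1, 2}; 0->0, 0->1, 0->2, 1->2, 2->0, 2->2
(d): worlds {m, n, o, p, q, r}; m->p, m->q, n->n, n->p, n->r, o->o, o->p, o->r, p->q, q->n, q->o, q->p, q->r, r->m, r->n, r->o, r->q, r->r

The schema corresponds to a generalized confluence (Geach) condition: \forall x \forall y (x R^2 y \to \exists w (y = w \wedge xRw)).
(a): condition met.
(b): fails — w1R²w1 but no w with w1=w and w1Rw.
(c): fails — 1R²0 but no w with 0=w and 1Rw.
(d): fails — mR²n but no w with n=w and mRw.
Valid on: (a).

(a)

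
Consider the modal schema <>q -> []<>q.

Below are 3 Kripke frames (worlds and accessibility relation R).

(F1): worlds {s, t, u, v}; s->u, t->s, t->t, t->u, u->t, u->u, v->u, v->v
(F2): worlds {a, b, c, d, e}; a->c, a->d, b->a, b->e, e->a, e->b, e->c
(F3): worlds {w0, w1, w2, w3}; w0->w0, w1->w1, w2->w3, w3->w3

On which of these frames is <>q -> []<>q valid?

(F3)

This is the axiom for the Euclidean property; its first-order frame correspondent is forall x forall y forall z (Rxy & Rxz -> Ryz).
(F1): fails — Rts and Rts but not Rss.
(F2): fails — Rac and Rac but not Rcc.
(F3): satisfies the condition.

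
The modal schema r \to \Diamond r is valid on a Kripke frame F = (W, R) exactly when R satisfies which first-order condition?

reflexivity

This is a form of the T axiom.
It corresponds to reflexivity: \forall x Rxx.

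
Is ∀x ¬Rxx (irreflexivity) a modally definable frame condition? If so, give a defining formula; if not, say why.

No — not modally definable

Any modally definable frame class is closed under surjective bounded morphisms.
The 4-cycle (worlds s,t,u,v with s→t→u→v→s) is irreflexive, and the map sending every world to a single reflexive point • is a surjective bounded morphism (forth: every edge maps to (•,•); back: every world has a successor). So any modal formula valid on the 4-cycle is also valid on the reflexive point, which is not irreflexive.
So the class is not modally definable.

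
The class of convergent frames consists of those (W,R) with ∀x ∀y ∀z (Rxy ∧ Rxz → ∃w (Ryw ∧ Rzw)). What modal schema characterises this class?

◇□s → □◇s

A defining formula is ◇□s → □◇s (the .2 axiom).
Suppose ◇□s→□◇s is valid. Take Rxy, Rxz and set V(s)={w : Ryw}. Then □s at y so ◇□s at x, so □◇s at x, so ◇s at z, giving w with Rzw and Ryw.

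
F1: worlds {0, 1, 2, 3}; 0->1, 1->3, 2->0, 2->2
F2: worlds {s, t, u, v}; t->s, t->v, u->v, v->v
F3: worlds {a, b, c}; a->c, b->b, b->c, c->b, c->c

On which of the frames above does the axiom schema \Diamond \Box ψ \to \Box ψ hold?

F3

Frame correspondent (Sahlqvist): \forall x \forall y \forall z (Rxy \wedge Rxz \to Ryz) — i.e. the Euclidean property.
F1: fails — R01 and R01 but not R11.
F2: fails — Rts and Rts but not Rss.
F3: holds.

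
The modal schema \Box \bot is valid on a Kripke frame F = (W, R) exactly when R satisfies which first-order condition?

□⊥ is valid iff no world has any successor (otherwise □⊥ fails at any world with one).
Conversely, on a frame with emptiness of R the schema holds at every world under every valuation.
Frame condition: \forall x \forall y \neg Rxy.

Emptiness of R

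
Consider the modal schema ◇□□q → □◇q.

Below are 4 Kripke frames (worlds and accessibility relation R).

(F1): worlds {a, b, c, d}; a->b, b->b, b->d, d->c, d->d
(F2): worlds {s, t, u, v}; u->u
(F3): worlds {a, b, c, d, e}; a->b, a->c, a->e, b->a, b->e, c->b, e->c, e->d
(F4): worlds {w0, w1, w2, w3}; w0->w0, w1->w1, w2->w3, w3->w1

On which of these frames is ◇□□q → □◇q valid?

(F2), (F4)

Frame correspondent (Sahlqvist): ∀x ∀y ∀z ((xRy ∧ xRz) → ∃w (yR²w ∧ zRw)) — i.e. a generalized confluence (Geach) condition.
(F1): fails — dRc, dRc but no w with cR²w and cRw.
(F2): ✓.
(F3): fails — aRc, aRc but no w with cR²w and cRw.
(F4): ✓.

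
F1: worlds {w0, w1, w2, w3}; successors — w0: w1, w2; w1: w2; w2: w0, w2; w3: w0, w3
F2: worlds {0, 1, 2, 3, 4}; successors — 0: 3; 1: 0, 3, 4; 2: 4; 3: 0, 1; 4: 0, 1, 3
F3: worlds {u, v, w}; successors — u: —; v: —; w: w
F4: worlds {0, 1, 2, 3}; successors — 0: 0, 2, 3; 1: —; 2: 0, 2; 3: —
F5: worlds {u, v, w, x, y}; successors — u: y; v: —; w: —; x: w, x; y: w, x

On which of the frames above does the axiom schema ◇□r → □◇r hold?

The schema corresponds to convergence: ∀x ∀y ∀z (Rxy ∧ Rxz → ∃w (Ryw ∧ Rzw)).
F1: fails — Rw3w0 and Rw3w3 but w0 and w3 have no common successor.
F2: fails — R10 and R13 but 0 and 3 have no common successor.
F3: holds.
F4: fails — R00 and R03 but 0 and 3 have no common successor.
F5: fails — Rxw and Rxw but w and w have no common successor.

F3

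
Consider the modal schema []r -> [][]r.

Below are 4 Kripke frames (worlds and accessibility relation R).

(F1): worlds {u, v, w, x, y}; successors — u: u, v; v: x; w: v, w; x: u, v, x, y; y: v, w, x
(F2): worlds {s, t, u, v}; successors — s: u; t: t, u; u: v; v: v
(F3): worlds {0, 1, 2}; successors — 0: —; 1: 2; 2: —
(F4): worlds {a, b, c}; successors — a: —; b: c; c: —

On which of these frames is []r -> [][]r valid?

The schema corresponds to transitivity: forall x forall y forall z (Rxy & Ryz -> Rxz).
(F1): fails — Ruv and Rvx but not Rux.
(F2): fails — Rtu and Ruv but not Rtv.
(F3): holds.
(F4): holds.

(F3), (F4)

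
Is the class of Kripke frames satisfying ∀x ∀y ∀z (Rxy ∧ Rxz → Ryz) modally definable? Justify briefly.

Yes: it is the Euclidean property, defined by the 5 schema ◇p → □◇p.
Suppose ◇p→□◇p is valid. Take Rxy, Rxz and set V(p)={y}. Then ◇p at x, so □◇p at x, so ◇p at z, so some w with Rzw has p; w=y, i.e. Rzy. By symmetry of the argument, Ryz.

Definable; ◇p → □◇p defines it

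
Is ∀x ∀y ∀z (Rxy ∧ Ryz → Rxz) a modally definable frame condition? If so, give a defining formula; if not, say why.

Yes, by □p → □□p

Yes: it is transitivity, defined by the 4 schema □p → □□p.
Suppose □p→□□p is valid. Take Rxy, Ryz and set V(p)={w : Rxw}. Then □p at x, so □□p at x, so □p at y, so p at z, i.e. Rxz.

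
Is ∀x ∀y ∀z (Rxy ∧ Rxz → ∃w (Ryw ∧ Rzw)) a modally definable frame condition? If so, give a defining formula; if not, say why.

This is a Sahlqvist condition; the .2 axiom ◇□q → □◇q defines it.
Suppose ◇□q→□◇q is valid. Take Rxy, Rxz and set V(q)={w : Ryw}. Then □q at y so ◇□q at x, so □◇q at x, so ◇q at z, giving w with Rzw and Ryw.

Definable; ◇□q → □◇q defines it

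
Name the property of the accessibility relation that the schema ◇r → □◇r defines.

The Euclidean property

Suppose ◇r→□◇r is valid. Take Rxy, Rxz and set V(r)={y}. Then ◇r at x, so □◇r at x, so ◇r at z, so some w with Rzw has r; w=y, i.e. Rzy. By symmetry of the argument, Ryz.
The converse is a direct semantic check.
Frame condition: ∀x ∀y ∀z (Rxy ∧ Rxz → Ryz).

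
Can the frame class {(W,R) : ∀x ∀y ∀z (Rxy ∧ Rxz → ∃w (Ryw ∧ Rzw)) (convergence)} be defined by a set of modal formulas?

Yes — defined by ◇□p → □◇p

Yes: it is convergence, defined by the .2 schema ◇□p → □◇p.
Suppose ◇□p→□◇p is valid. Take Rxy, Rxz and set V(p)={w : Ryw}. Then □p at y so ◇□p at x, so □◇p at x, so ◇p at z, giving w with Rzw and Ryw.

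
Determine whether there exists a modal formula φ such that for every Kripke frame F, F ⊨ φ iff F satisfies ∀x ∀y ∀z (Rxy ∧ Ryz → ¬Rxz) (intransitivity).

If a class were modally definable it would be closed under surjective bounded morphisms (Goldblatt–Thomason).
The 7-cycle (worlds 0,1,2,3,4,5,6 with 0→1→2→3→4→5→6→0) is intransitive. Mapping every world to a single reflexive point • is a surjective bounded morphism; the reflexive point is not intransitive (R••∧R•• but R••).
So the class is not modally definable.

No — not modally definable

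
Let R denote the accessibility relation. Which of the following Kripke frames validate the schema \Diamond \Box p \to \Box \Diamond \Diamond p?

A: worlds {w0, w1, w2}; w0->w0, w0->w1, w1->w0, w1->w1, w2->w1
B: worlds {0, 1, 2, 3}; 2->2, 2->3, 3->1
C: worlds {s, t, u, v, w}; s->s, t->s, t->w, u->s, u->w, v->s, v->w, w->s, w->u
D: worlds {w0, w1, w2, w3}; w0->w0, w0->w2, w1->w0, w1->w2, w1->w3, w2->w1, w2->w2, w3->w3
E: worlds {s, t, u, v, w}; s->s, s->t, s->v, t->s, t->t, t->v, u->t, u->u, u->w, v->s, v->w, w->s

The schema corresponds to a generalized confluence (Geach) condition: \forall x \forall y \forall z ((xRy \wedge xRz) \to \exists w (yRw \wedge z R^2 w)).
A: satisfies the condition.
B: fails — 2R2, 2R3 but no w with 2Rw and 3R²w.
C: satisfies the condition.
D: fails — w1Rw0, w1Rw3 but no w with w0Rw and w3R²w.
E: satisfies the condition.

A, C, E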